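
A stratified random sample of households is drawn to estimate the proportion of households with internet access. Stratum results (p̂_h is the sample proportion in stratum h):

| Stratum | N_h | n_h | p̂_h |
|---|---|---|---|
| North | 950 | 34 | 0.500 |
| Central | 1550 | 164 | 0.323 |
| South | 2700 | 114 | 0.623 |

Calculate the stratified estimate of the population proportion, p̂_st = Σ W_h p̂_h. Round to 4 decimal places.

p̂_st ≈ 0.5111

N = 5200; stratum weights W_h = N_h/N.
p̂_st = Σ W_h p̂_h = (950·0.500 + 1550·0.323 + 2700·0.623)/5200 = 0.51111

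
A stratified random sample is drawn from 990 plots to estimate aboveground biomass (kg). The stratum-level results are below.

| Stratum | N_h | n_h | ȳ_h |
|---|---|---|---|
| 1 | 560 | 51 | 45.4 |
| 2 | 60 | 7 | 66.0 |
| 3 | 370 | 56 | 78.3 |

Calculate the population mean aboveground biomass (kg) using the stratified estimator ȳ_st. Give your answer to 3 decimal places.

N = Σ N_h = 990. Stratum weights W_h = N_h/N.
ȳ_st = (560·45.4 + 60·66.0 + 370·78.3) / 990 = 58.94444

ȳ_st ≈ 58.944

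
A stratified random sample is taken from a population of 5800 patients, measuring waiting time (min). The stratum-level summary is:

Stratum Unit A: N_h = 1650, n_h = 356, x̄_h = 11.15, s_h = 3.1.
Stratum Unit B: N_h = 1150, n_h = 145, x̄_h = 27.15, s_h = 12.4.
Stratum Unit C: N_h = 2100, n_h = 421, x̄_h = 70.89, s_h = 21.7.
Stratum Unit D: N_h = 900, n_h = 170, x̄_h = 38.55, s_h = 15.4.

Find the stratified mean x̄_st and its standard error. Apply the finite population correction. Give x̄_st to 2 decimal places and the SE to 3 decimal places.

x̄_st ≈ 40.20, SE ≈ 0.427

x̄_st = Σ W_h x̄_h = (1650·11.15 + 1150·27.15 + 2100·70.89 + 900·38.55)/5800 = 40.20414
V̂(x̄_st) = Σ W_h² (1 − n_h/N_h) s_h²/n_h, with W_h = N_h/N and N = 5800:
  stratum Unit A: (1650/5800)²·(1 − 356/1650)·3.1²/356 = 0.00171331
  stratum Unit B: (1150/5800)²·(1 − 145/1150)·12.4²/145 = 0.036432
  stratum Unit C: (2100/5800)²·(1 − 421/2100)·21.7²/421 = 0.117233
  stratum Unit D: (900/5800)²·(1 − 170/900)·15.4²/170 = 0.0272459
V̂(x̄_st) = 0.182625
SE(x̄_st) = √0.182625 = 0.427346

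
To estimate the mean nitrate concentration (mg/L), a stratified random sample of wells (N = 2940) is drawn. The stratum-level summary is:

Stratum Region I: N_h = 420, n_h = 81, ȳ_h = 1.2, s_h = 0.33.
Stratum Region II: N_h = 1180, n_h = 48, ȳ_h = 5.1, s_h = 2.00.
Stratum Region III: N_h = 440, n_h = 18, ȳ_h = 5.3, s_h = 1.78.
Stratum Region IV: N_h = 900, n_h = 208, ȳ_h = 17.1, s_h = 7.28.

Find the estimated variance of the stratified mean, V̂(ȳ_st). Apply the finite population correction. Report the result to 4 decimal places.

V̂(ȳ_st) ≈ 0.0350

V̂(ȳ_st) = Σ W_h² (1 − n_h/N_h) s_h²/n_h, with W_h = N_h/N and N = 2940:
  stratum Region I: (420/2940)²·(1 − 81/420)·0.33²/81 = 2.21461e-05
  stratum Region II: (1180/2940)²·(1 − 48/1180)·2.00²/48 = 0.0128781
  stratum Region III: (440/2940)²·(1 − 18/440)·1.78²/18 = 0.00378127
  stratum Region IV: (900/2940)²·(1 − 208/900)·7.28²/208 = 0.0183592
V̂(ȳ_st) = 0.0350407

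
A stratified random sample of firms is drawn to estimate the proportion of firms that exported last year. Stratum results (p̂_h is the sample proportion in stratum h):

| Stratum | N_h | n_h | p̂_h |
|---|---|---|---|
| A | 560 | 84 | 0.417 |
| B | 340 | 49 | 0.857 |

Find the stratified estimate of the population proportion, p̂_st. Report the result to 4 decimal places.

N = 900; stratum weights W_h = N_h/N.
p̂_st = Σ W_h p̂_h = (560·0.417 + 340·0.857)/900 = 0.58322

p̂_st ≈ 0.5832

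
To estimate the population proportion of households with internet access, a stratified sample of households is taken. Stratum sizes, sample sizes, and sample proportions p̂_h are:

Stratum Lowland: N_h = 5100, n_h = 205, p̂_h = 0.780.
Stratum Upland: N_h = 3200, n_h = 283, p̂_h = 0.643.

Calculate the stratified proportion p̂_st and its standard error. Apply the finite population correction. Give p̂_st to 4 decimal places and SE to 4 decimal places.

N = 8300; stratum weights W_h = N_h/N.
p̂_st = Σ W_h p̂_h = (5100·0.780 + 3200·0.643)/8300 = 0.72718
V̂(p̂_st) = Σ W_h² (1 − n_h/N_h) p̂_h(1−p̂_h)/(n_h−1):
  stratum Lowland: (5100/8300)²·(1 − 205/5100)·0.780·0.220/204 = 0.000304827
  stratum Upland: (3200/8300)²·(1 − 283/3200)·0.643·0.357/282 = 0.000110296
V̂(p̂_st) = 0.000415123; SE = √V̂ = 0.0203746

p̂_st ≈ 0.7272, SE ≈ 0.0204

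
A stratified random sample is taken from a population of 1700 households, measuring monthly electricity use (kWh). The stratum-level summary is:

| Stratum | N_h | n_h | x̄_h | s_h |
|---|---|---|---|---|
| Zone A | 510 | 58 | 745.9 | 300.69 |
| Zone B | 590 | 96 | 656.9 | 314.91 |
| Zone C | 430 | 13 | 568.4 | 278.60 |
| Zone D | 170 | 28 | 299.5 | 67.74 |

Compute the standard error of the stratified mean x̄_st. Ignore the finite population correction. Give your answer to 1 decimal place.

V̂(x̄_st) = Σ W_h² s_h²/n_h, with W_h = N_h/N and N = 1700:
  stratum Zone A: (510/1700)²·300.69²/58 = 140.298
  stratum Zone B: (590/1700)²·314.91²/96 = 124.425
  stratum Zone C: (430/1700)²·278.60²/13 = 381.995
  stratum Zone D: (170/1700)²·67.74²/28 = 1.63882
V̂(x̄_st) = 648.357
SE(x̄_st) = √648.357 = 25.4629

SE(x̄_st) ≈ 25.5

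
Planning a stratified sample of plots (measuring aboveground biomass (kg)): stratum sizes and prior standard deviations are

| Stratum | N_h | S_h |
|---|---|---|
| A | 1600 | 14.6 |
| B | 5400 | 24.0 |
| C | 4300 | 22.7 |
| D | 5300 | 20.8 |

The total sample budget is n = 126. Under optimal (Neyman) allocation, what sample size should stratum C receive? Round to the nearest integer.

34

Neyman allocation: n_h = n · N_h S_h / Σ N_i S_i, with n = 126.
  stratum A: N_h·S_h = 1600·14.6 = 23360.00
  stratum B: N_h·S_h = 5400·24.0 = 129600.00
  stratum C: N_h·S_h = 4300·22.7 = 97610.00
  stratum D: N_h·S_h = 5300·20.8 = 110240.00
Σ N_h S_h = 360810.00
n for stratum C = 126·97610.00/360810.00 = 34.087 → 34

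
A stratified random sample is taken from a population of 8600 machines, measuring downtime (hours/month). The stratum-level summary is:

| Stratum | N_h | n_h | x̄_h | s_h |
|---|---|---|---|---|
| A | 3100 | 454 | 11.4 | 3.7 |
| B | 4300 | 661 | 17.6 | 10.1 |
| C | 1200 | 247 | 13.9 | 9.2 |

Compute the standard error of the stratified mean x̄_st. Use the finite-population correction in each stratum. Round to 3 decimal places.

V̂(x̄_st) = Σ W_h² (1 − n_h/N_h) s_h²/n_h, with W_h = N_h/N and N = 8600:
  stratum A: (3100/8600)²·(1 − 454/3100)·3.7²/454 = 0.00334428
  stratum B: (4300/8600)²·(1 − 661/4300)·10.1²/661 = 0.0326509
  stratum C: (1200/8600)²·(1 − 247/1200)·9.2²/247 = 0.00529854
V̂(x̄_st) = 0.0412937
SE(x̄_st) = √0.0412937 = 0.203208

SE(x̄_st) ≈ 0.203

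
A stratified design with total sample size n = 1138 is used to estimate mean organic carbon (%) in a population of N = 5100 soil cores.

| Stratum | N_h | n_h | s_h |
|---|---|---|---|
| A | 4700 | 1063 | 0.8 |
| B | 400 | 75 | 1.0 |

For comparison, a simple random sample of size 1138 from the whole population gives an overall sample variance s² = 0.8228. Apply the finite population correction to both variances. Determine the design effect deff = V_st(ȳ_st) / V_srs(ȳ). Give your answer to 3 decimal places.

deff ≈ 0.823

V̂(ȳ_st) = Σ W_h² (1 − n_h/N_h) s_h²/n_h, with W_h = N_h/N and N = 5100:
  stratum A: (4700/5100)²·(1 − 1063/4700)·0.8²/1063 = 0.000395683
  stratum B: (400/5100)²·(1 − 75/400)·1.0²/75 = 6.6641e-05
V_st = 0.000462324
V_srs = (1 − 1138/5100)·0.8228/1138 = 0.00056169
deff = V_st / V_srs = 0.000462324/0.00056169 = 0.8231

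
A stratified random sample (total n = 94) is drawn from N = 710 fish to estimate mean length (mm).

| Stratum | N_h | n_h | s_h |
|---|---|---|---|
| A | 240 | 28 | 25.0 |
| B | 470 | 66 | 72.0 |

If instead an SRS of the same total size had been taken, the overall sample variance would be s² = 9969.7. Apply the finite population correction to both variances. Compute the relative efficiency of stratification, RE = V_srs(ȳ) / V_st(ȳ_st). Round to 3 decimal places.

V̂(ȳ_st) = Σ W_h² (1 − n_h/N_h) s_h²/n_h, with W_h = N_h/N and N = 710:
  stratum A: (240/710)²·(1 − 28/240)·25.0²/28 = 2.25295
  stratum B: (470/710)²·(1 − 66/470)·72.0²/66 = 29.5858
V_st = 31.8388
V_srs = (1 − 94/710)·9969.7/94 = 92.0188
Relative efficiency = V_srs / V_st = 92.0188/31.8388 = 2.8901

RE ≈ 2.890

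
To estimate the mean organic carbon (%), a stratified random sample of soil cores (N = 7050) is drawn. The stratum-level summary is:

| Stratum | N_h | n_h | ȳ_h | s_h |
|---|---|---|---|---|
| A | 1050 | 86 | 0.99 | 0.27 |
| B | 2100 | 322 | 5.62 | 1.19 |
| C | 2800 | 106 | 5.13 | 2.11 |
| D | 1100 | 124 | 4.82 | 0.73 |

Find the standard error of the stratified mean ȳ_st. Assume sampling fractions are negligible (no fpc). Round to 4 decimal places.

V̂(ȳ_st) = Σ W_h² s_h²/n_h, with W_h = N_h/N and N = 7050:
  stratum A: (1050/7050)²·0.27²/86 = 1.88031e-05
  stratum B: (2100/7050)²·1.19²/322 = 0.00039021
  stratum C: (2800/7050)²·2.11²/106 = 0.00662517
  stratum D: (1100/7050)²·0.73²/124 = 0.000104624
V̂(ȳ_st) = 0.0071388
SE(ȳ_st) = √0.0071388 = 0.0844914

SE(ȳ_st) ≈ 0.0845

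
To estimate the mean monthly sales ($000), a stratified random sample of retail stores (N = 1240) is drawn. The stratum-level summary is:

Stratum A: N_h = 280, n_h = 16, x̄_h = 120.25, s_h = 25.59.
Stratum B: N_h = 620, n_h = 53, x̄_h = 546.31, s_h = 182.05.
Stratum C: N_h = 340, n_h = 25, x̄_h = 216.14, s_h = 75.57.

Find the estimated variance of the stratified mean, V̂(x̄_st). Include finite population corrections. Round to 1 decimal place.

V̂(x̄_st) ≈ 160.8

V̂(x̄_st) = Σ W_h² (1 − n_h/N_h) s_h²/n_h, with W_h = N_h/N and N = 1240:
  stratum A: (280/1240)²·(1 − 16/280)·25.59²/16 = 1.96761
  stratum B: (620/1240)²·(1 − 53/620)·182.05²/53 = 142.967
  stratum C: (340/1240)²·(1 − 25/340)·75.57²/25 = 15.9113
V̂(x̄_st) = 160.846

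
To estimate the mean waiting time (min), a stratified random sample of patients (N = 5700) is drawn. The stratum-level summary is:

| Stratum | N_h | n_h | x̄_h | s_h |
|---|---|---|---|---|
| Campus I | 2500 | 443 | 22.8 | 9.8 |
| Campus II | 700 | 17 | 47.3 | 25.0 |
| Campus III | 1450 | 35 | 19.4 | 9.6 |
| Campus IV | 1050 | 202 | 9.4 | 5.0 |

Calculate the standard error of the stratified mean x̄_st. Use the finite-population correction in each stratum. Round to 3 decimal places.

SE(x̄_st) ≈ 0.863

V̂(x̄_st) = Σ W_h² (1 − n_h/N_h) s_h²/n_h, with W_h = N_h/N and N = 5700:
  stratum Campus I: (2500/5700)²·(1 − 443/2500)·9.8²/443 = 0.0343141
  stratum Campus II: (700/5700)²·(1 − 17/700)·25.0²/17 = 0.541004
  stratum Campus III: (1450/5700)²·(1 − 35/1450)·9.6²/35 = 0.166283
  stratum Campus IV: (1050/5700)²·(1 − 202/1050)·5.0²/202 = 0.00339175
V̂(x̄_st) = 0.744993
SE(x̄_st) = √0.744993 = 0.86313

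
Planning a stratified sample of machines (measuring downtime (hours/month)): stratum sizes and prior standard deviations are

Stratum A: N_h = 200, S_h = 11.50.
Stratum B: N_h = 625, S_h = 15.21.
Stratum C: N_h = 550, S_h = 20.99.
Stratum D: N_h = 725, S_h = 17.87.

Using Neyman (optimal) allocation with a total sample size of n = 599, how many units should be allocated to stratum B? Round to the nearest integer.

Neyman allocation: n_h = n · N_h S_h / Σ N_i S_i, with n = 599.
  stratum A: N_h·S_h = 200·11.50 = 2300.00
  stratum B: N_h·S_h = 625·15.21 = 9506.25
  stratum C: N_h·S_h = 550·20.99 = 11544.50
  stratum D: N_h·S_h = 725·17.87 = 12955.75
Σ N_h S_h = 36306.50
n for stratum B = 599·9506.25/36306.50 = 156.838 → 157

157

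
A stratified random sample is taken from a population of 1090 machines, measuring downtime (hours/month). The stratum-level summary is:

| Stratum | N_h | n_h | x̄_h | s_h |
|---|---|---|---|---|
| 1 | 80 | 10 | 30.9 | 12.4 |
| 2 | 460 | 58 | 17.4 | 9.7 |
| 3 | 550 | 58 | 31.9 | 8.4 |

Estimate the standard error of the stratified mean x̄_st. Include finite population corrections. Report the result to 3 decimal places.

V̂(x̄_st) = Σ W_h² (1 − n_h/N_h) s_h²/n_h, with W_h = N_h/N and N = 1090:
  stratum 1: (80/1090)²·(1 − 10/80)·12.4²/10 = 0.0724734
  stratum 2: (460/1090)²·(1 − 58/460)·9.7²/58 = 0.252491
  stratum 3: (550/1090)²·(1 − 58/550)·8.4²/58 = 0.27708
V̂(x̄_st) = 0.602045
SE(x̄_st) = √0.602045 = 0.775915

SE(x̄_st) ≈ 0.776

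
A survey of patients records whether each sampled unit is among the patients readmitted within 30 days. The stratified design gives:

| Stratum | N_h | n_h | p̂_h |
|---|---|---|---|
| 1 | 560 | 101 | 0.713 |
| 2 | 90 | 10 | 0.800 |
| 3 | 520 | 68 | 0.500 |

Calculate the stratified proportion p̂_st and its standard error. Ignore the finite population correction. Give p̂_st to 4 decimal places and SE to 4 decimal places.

N = 1170; stratum weights W_h = N_h/N.
p̂_st = Σ W_h p̂_h = (560·0.713 + 90·0.800 + 520·0.500)/1170 = 0.62503
V̂(p̂_st) = Σ W_h² p̂_h(1−p̂_h)/(n_h−1):
  stratum 1: (560/1170)²·0.713·0.287/100 = 0.000468787
  stratum 2: (90/1170)²·0.800·0.200/9 = 0.000105194
  stratum 3: (520/1170)²·0.500·0.500/67 = 0.000737055
V̂(p̂_st) = 0.00131104; SE = √V̂ = 0.0362082

p̂_st ≈ 0.6250, SE ≈ 0.0362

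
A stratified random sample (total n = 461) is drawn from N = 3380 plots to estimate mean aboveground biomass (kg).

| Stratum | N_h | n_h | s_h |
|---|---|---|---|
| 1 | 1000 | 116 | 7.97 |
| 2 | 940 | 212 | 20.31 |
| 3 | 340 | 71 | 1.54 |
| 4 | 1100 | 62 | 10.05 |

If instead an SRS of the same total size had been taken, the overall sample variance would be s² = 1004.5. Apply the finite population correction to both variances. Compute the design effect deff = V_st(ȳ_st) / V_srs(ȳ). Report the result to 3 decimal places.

deff ≈ 0.171

V̂(ȳ_st) = Σ W_h² (1 − n_h/N_h) s_h²/n_h, with W_h = N_h/N and N = 3380:
  stratum 1: (1000/3380)²·(1 − 116/1000)·7.97²/116 = 0.0423719
  stratum 2: (940/3380)²·(1 − 212/940)·20.31²/212 = 0.116549
  stratum 3: (340/3380)²·(1 − 71/340)·1.54²/71 = 0.000267412
  stratum 4: (1100/3380)²·(1 − 62/1100)·10.05²/62 = 0.162816
V_st = 0.322005
V_srs = (1 − 461/3380)·1004.5/461 = 1.88177
deff = V_st / V_srs = 0.322005/1.88177 = 0.1711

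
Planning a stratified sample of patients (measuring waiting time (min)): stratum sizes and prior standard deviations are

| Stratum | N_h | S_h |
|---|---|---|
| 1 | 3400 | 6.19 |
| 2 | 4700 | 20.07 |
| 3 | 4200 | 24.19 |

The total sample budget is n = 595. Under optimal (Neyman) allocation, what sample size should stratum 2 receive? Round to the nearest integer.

259

Neyman allocation: n_h = n · N_h S_h / Σ N_i S_i, with n = 595.
  stratum 1: N_h·S_h = 3400·6.19 = 21046.00
  stratum 2: N_h·S_h = 4700·20.07 = 94329.00
  stratum 3: N_h·S_h = 4200·24.19 = 101598.00
Σ N_h S_h = 216973.00
n for stratum 2 = 595·94329.00/216973.00 = 258.676 → 259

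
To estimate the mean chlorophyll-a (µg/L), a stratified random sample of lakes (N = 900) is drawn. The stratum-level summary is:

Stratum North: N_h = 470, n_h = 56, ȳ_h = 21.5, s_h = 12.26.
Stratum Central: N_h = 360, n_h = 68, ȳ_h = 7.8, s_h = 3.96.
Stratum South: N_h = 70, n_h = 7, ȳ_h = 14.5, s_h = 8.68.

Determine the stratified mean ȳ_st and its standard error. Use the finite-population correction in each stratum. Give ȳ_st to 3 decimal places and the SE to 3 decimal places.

ȳ_st ≈ 15.476, SE ≈ 0.856

ȳ_st = Σ W_h ȳ_h = (470·21.5 + 360·7.8 + 70·14.5)/900 = 15.47556
V̂(ȳ_st) = Σ W_h² (1 − n_h/N_h) s_h²/n_h, with W_h = N_h/N and N = 900:
  stratum North: (470/900)²·(1 − 56/470)·12.26²/56 = 0.644772
  stratum Central: (360/900)²·(1 − 68/360)·3.96²/68 = 0.0299283
  stratum South: (70/900)²·(1 − 7/70)·8.68²/7 = 0.0585996
V̂(ȳ_st) = 0.7333
SE(ȳ_st) = √0.7333 = 0.856329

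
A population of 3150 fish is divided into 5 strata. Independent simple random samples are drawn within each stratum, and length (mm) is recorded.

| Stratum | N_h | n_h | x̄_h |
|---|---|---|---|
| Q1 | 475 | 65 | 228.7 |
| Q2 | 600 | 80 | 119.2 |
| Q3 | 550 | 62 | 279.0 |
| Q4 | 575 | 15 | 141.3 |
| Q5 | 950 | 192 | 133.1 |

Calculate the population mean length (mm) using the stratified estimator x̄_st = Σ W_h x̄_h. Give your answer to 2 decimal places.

N = Σ N_h = 3150. Stratum weights W_h = N_h/N.
x̄_st = (475·228.7 + 600·119.2 + 550·279.0 + 575·141.3 + 950·133.1) / 3150 = 171.8397

x̄_st ≈ 171.84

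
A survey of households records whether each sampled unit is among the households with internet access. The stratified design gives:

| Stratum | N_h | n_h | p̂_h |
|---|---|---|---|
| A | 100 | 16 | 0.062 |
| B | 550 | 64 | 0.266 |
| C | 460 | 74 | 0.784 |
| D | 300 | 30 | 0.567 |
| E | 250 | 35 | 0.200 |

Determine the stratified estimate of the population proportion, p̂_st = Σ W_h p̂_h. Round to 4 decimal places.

N = 1660; stratum weights W_h = N_h/N.
p̂_st = Σ W_h p̂_h = (100·0.062 + 550·0.266 + 460·0.784 + 300·0.567 + 250·0.200)/1660 = 0.44171

p̂_st ≈ 0.4417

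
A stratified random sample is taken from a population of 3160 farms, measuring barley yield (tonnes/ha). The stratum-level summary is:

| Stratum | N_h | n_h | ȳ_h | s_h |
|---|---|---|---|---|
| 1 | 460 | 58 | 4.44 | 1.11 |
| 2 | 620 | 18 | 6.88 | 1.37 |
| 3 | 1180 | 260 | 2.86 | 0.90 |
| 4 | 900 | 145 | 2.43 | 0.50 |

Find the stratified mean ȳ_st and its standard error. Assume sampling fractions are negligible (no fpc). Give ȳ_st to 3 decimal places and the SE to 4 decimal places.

ȳ_st ≈ 3.756, SE ≈ 0.0710

ȳ_st = Σ W_h ȳ_h = (460·4.44 + 620·6.88 + 1180·2.86 + 900·2.43)/3160 = 3.75627
V̂(ȳ_st) = Σ W_h² s_h²/n_h, with W_h = N_h/N and N = 3160:
  stratum 1: (460/3160)²·1.11²/58 = 0.000450152
  stratum 2: (620/3160)²·1.37²/18 = 0.004014
  stratum 3: (1180/3160)²·0.90²/260 = 0.000434412
  stratum 4: (900/3160)²·0.50²/145 = 0.000139857
V̂(ȳ_st) = 0.00503842
SE(ȳ_st) = √0.00503842 = 0.0709819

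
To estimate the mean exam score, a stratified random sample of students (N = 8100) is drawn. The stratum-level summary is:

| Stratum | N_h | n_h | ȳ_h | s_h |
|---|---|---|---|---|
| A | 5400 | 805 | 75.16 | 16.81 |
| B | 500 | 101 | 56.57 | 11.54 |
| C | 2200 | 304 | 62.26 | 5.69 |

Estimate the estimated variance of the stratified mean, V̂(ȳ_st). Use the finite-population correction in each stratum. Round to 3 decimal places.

V̂(ȳ_st) = Σ W_h² (1 − n_h/N_h) s_h²/n_h, with W_h = N_h/N and N = 8100:
  stratum A: (5400/8100)²·(1 − 805/5400)·16.81²/805 = 0.132754
  stratum B: (500/8100)²·(1 − 101/500)·11.54²/101 = 0.00400925
  stratum C: (2200/8100)²·(1 − 304/2200)·5.69²/304 = 0.00677083
V̂(ȳ_st) = 0.143534

V̂(ȳ_st) ≈ 0.144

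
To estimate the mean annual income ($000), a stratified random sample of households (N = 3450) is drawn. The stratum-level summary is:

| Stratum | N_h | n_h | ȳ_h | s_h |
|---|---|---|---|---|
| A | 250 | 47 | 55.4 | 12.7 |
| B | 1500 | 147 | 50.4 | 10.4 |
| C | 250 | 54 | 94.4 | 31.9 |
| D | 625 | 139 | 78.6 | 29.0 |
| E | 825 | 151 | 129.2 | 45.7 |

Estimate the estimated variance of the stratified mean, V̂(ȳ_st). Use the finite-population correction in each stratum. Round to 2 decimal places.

V̂(ȳ_st) = Σ W_h² (1 − n_h/N_h) s_h²/n_h, with W_h = N_h/N and N = 3450:
  stratum A: (250/3450)²·(1 − 47/250)·12.7²/47 = 0.0146321
  stratum B: (1500/3450)²·(1 − 147/1500)·10.4²/147 = 0.125459
  stratum C: (250/3450)²·(1 − 54/250)·31.9²/54 = 0.0775792
  stratum D: (625/3450)²·(1 − 139/625)·29.0²/139 = 0.154404
  stratum E: (825/3450)²·(1 − 151/825)·45.7²/151 = 0.646147
V̂(ȳ_st) = 1.01822

V̂(ȳ_st) ≈ 1.02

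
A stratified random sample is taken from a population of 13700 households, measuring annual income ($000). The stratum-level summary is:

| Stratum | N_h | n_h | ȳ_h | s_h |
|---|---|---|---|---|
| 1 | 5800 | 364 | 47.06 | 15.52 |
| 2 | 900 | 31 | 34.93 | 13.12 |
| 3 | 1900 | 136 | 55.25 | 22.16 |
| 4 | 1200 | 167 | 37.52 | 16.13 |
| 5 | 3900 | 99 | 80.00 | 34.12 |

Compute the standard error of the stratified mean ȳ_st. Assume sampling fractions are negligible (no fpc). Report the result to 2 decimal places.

SE(ȳ_st) ≈ 1.08

V̂(ȳ_st) = Σ W_h² s_h²/n_h, with W_h = N_h/N and N = 13700:
  stratum 1: (5800/13700)²·15.52²/364 = 0.118603
  stratum 2: (900/13700)²·13.12²/31 = 0.0239635
  stratum 3: (1900/13700)²·22.16²/136 = 0.0694491
  stratum 4: (1200/13700)²·16.13²/167 = 0.0119529
  stratum 5: (3900/13700)²·34.12²/99 = 0.952952
V̂(ȳ_st) = 1.17692
SE(ȳ_st) = √1.17692 = 1.08486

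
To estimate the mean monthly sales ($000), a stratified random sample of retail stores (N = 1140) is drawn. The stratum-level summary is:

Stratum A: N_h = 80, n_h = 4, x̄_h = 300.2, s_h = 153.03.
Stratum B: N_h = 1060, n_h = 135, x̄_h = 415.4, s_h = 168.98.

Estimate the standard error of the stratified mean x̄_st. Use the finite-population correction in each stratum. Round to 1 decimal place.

SE(x̄_st) ≈ 13.7

V̂(x̄_st) = Σ W_h² (1 − n_h/N_h) s_h²/n_h, with W_h = N_h/N and N = 1140:
  stratum A: (80/1140)²·(1 − 4/80)·153.03²/4 = 27.3897
  stratum B: (1060/1140)²·(1 − 135/1060)·168.98²/135 = 159.579
V̂(x̄_st) = 186.968
SE(x̄_st) = √186.968 = 13.6736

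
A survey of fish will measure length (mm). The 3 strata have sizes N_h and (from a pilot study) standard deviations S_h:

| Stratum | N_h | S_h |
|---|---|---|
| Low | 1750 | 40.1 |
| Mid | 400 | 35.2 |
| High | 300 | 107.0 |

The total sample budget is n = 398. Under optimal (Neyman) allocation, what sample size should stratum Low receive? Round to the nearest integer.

240

Neyman allocation: n_h = n · N_h S_h / Σ N_i S_i, with n = 398.
  stratum Low: N_h·S_h = 1750·40.1 = 70175.00
  stratum Mid: N_h·S_h = 400·35.2 = 14080.00
  stratum High: N_h·S_h = 300·107.0 = 32100.00
Σ N_h S_h = 116355.00
n for stratum Low = 398·70175.00/116355.00 = 240.038 → 240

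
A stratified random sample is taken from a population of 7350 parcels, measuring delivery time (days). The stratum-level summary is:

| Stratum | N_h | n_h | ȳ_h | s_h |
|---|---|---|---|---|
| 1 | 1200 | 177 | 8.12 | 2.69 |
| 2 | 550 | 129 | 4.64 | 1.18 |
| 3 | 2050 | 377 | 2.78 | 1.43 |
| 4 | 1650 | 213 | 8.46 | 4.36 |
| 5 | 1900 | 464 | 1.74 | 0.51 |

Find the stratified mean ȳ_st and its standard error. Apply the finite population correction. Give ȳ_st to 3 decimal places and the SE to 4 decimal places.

ȳ_st = Σ W_h ȳ_h = (1200·8.12 + 550·4.64 + 2050·2.78 + 1650·8.46 + 1900·1.74)/7350 = 4.79728
V̂(ȳ_st) = Σ W_h² (1 − n_h/N_h) s_h²/n_h, with W_h = N_h/N and N = 7350:
  stratum 1: (1200/7350)²·(1 − 177/1200)·2.69²/177 = 0.000928995
  stratum 2: (550/7350)²·(1 − 129/550)·1.18²/129 = 4.62641e-05
  stratum 3: (2050/7350)²·(1 − 377/2050)·1.43²/377 = 0.000344355
  stratum 4: (1650/7350)²·(1 − 213/1650)·4.36²/213 = 0.00391705
  stratum 5: (1900/7350)²·(1 − 464/1900)·0.51²/464 = 2.8311e-05
V̂(ȳ_st) = 0.00526498
SE(ȳ_st) = √0.00526498 = 0.0725602

ȳ_st ≈ 4.797, SE ≈ 0.0726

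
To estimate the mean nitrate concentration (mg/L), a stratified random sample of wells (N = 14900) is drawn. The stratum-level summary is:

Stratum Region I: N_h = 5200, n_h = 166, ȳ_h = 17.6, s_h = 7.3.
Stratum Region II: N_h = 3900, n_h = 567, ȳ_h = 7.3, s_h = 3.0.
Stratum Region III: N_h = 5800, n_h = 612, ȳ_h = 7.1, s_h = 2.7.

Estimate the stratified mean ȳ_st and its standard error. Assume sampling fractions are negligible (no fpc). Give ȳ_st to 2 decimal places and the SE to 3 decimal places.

ȳ_st = Σ W_h ȳ_h = (5200·17.6 + 3900·7.3 + 5800·7.1)/14900 = 10.81678
V̂(ȳ_st) = Σ W_h² s_h²/n_h, with W_h = N_h/N and N = 14900:
  stratum Region I: (5200/14900)²·7.3²/166 = 0.0390996
  stratum Region II: (3900/14900)²·3.0²/567 = 0.00108747
  stratum Region III: (5800/14900)²·2.7²/612 = 0.00180493
V̂(ȳ_st) = 0.0419919
SE(ȳ_st) = √0.0419919 = 0.204919

ȳ_st ≈ 10.82, SE ≈ 0.205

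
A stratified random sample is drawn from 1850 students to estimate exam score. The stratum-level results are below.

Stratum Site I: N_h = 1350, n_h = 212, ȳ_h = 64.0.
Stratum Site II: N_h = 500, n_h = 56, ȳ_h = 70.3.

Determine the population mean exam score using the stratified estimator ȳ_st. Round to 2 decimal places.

ȳ_st ≈ 65.70

N = Σ N_h = 1850. Stratum weights W_h = N_h/N.
ȳ_st = (1350·64.0 + 500·70.3) / 1850 = 65.7027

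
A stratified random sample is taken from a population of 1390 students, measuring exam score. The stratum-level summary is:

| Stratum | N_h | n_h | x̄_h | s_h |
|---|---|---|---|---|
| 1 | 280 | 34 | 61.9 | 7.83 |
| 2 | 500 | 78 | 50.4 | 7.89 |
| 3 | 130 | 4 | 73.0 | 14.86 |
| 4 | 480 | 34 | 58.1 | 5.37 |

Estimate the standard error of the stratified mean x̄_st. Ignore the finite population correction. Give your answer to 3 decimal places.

SE(x̄_st) ≈ 0.872

V̂(x̄_st) = Σ W_h² s_h²/n_h, with W_h = N_h/N and N = 1390:
  stratum 1: (280/1390)²·7.83²/34 = 0.0731697
  stratum 2: (500/1390)²·7.89²/78 = 0.103269
  stratum 3: (130/1390)²·14.86²/4 = 0.482875
  stratum 4: (480/1390)²·5.37²/34 = 0.10114
V̂(x̄_st) = 0.760454
SE(x̄_st) = √0.760454 = 0.87204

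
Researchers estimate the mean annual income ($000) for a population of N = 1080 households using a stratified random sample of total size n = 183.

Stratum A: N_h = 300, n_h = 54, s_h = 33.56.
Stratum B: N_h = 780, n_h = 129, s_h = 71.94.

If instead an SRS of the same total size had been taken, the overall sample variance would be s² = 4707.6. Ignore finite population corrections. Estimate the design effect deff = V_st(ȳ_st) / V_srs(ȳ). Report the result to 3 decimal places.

V̂(ȳ_st) = Σ W_h² s_h²/n_h, with W_h = N_h/N and N = 1080:
  stratum A: (300/1080)²·33.56²/54 = 1.60933
  stratum B: (780/1080)²·71.94²/129 = 20.9263
V_st = 22.5356
V_srs = s²/n = 4707.6/183 = 25.7246
deff = V_st / V_srs = 22.5356/25.7246 = 0.8760

deff ≈ 0.876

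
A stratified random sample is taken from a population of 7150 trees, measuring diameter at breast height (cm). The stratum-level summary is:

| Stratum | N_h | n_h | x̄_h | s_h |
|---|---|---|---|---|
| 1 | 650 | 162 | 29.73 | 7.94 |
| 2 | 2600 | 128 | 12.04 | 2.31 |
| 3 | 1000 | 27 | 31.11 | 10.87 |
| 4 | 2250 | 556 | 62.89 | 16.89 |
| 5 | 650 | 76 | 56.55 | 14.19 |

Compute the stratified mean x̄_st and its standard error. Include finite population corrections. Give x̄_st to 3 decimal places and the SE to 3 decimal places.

x̄_st ≈ 36.363, SE ≈ 0.385

x̄_st = Σ W_h x̄_h = (650·29.73 + 2600·12.04 + 1000·31.11 + 2250·62.89 + 650·56.55)/7150 = 36.36343
V̂(x̄_st) = Σ W_h² (1 − n_h/N_h) s_h²/n_h, with W_h = N_h/N and N = 7150:
  stratum 1: (650/7150)²·(1 − 162/650)·7.94²/162 = 0.00241461
  stratum 2: (2600/7150)²·(1 − 128/2600)·2.31²/128 = 0.00524112
  stratum 3: (1000/7150)²·(1 − 27/1000)·10.87²/27 = 0.0832906
  stratum 4: (2250/7150)²·(1 − 556/2250)·16.89²/556 = 0.0382533
  stratum 5: (650/7150)²·(1 − 76/650)·14.19²/76 = 0.0193359
V̂(x̄_st) = 0.148535
SE(x̄_st) = √0.148535 = 0.385403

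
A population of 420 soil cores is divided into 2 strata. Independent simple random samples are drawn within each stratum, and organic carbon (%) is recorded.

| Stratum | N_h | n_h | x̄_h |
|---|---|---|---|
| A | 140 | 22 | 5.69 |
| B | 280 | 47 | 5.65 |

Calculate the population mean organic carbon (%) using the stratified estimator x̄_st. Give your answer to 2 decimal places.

N = Σ N_h = 420. Stratum weights W_h = N_h/N.
x̄_st = (140·5.69 + 280·5.65) / 420 = 5.6633

x̄_st ≈ 5.66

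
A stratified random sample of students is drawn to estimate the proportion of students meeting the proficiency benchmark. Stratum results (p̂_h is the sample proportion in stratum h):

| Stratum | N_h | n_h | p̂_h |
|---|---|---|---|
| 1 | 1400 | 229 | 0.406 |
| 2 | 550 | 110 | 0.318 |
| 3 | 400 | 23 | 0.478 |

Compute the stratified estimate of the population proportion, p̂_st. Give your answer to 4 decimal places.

p̂_st ≈ 0.3977

N = 2350; stratum weights W_h = N_h/N.
p̂_st = Σ W_h p̂_h = (1400·0.406 + 550·0.318 + 400·0.478)/2350 = 0.39766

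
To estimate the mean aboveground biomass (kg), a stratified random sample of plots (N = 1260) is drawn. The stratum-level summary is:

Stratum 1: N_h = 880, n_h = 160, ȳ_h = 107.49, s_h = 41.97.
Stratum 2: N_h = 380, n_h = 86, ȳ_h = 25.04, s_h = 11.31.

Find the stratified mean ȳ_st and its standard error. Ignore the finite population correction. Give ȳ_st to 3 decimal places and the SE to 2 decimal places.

ȳ_st ≈ 82.624, SE ≈ 2.35

ȳ_st = Σ W_h ȳ_h = (880·107.49 + 380·25.04)/1260 = 82.62413
V̂(ȳ_st) = Σ W_h² s_h²/n_h, with W_h = N_h/N and N = 1260:
  stratum 1: (880/1260)²·41.97²/160 = 5.3701
  stratum 2: (380/1260)²·11.31²/86 = 0.135286
V̂(ȳ_st) = 5.50538
SE(ȳ_st) = √5.50538 = 2.34636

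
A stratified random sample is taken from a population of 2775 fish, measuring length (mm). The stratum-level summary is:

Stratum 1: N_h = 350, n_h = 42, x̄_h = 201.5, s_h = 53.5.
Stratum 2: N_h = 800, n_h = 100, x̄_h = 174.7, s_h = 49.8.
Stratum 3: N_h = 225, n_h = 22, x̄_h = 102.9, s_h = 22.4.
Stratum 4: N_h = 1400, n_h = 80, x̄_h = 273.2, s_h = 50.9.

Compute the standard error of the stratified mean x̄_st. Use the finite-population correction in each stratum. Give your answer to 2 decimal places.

SE(x̄_st) ≈ 3.27

V̂(x̄_st) = Σ W_h² (1 − n_h/N_h) s_h²/n_h, with W_h = N_h/N and N = 2775:
  stratum 1: (350/2775)²·(1 − 42/350)·53.5²/42 = 0.954006
  stratum 2: (800/2775)²·(1 − 100/800)·49.8²/100 = 1.80352
  stratum 3: (225/2775)²·(1 − 22/225)·22.4²/22 = 0.135278
  stratum 4: (1400/2775)²·(1 − 80/1400)·50.9²/80 = 7.7718
V̂(x̄_st) = 10.6646
SE(x̄_st) = √10.6646 = 3.26567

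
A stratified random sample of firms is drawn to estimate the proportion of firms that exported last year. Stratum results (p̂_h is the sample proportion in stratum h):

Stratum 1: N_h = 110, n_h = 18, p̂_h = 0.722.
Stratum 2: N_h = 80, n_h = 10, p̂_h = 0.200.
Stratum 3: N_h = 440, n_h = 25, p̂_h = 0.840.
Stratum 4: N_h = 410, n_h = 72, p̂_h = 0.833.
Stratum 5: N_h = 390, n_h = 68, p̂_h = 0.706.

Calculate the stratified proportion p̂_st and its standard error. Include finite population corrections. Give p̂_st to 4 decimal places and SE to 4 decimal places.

p̂_st ≈ 0.7566, SE ≈ 0.0305

N = 1430; stratum weights W_h = N_h/N.
p̂_st = Σ W_h p̂_h = (110·0.722 + 80·0.200 + 440·0.840 + 410·0.833 + 390·0.706)/1430 = 0.75657
V̂(p̂_st) = Σ W_h² (1 − n_h/N_h) p̂_h(1−p̂_h)/(n_h−1):
  stratum 1: (110/1430)²·(1 − 18/110)·0.722·0.278/17 = 5.84308e-05
  stratum 2: (80/1430)²·(1 − 10/80)·0.200·0.800/9 = 4.86848e-05
  stratum 3: (440/1430)²·(1 − 25/440)·0.840·0.160/24 = 0.000500054
  stratum 4: (410/1430)²·(1 − 72/410)·0.833·0.167/71 = 0.00013278
  stratum 5: (390/1430)²·(1 − 68/390)·0.706·0.294/67 = 0.00019025
V̂(p̂_st) = 0.000930199; SE = √V̂ = 0.0304992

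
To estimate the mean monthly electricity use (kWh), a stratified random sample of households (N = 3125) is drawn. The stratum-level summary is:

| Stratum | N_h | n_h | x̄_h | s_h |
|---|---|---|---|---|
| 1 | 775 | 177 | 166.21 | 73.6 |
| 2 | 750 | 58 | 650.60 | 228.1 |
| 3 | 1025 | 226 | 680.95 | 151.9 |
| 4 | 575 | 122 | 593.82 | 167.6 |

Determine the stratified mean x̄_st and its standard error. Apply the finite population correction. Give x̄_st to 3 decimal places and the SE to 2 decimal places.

x̄_st ≈ 529.979, SE ≈ 7.99

x̄_st = Σ W_h x̄_h = (775·166.21 + 750·650.60 + 1025·680.95 + 575·593.82)/3125 = 529.97856
V̂(x̄_st) = Σ W_h² (1 − n_h/N_h) s_h²/n_h, with W_h = N_h/N and N = 3125:
  stratum 1: (775/3125)²·(1 − 177/775)·73.6²/177 = 1.4524
  stratum 2: (750/3125)²·(1 − 58/750)·228.1²/58 = 47.6749
  stratum 3: (1025/3125)²·(1 − 226/1025)·151.9²/226 = 8.56205
  stratum 4: (575/3125)²·(1 − 122/575)·167.6²/122 = 6.14121
V̂(x̄_st) = 63.8306
SE(x̄_st) = √63.8306 = 7.9894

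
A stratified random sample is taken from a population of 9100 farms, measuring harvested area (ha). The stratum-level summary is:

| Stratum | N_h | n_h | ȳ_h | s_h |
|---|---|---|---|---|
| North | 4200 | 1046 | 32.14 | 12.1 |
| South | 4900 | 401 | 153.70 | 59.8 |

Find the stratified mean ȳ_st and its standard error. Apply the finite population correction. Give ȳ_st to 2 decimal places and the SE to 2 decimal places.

ȳ_st = Σ W_h ȳ_h = (4200·32.14 + 4900·153.70)/9100 = 97.59538
V̂(ȳ_st) = Σ W_h² (1 − n_h/N_h) s_h²/n_h, with W_h = N_h/N and N = 9100:
  stratum North: (4200/9100)²·(1 − 1046/4200)·12.1²/1046 = 0.0223907
  stratum South: (4900/9100)²·(1 − 401/4900)·59.8²/401 = 2.37404
V̂(ȳ_st) = 2.39643
SE(ȳ_st) = √2.39643 = 1.54804

ȳ_st ≈ 97.60, SE ≈ 1.55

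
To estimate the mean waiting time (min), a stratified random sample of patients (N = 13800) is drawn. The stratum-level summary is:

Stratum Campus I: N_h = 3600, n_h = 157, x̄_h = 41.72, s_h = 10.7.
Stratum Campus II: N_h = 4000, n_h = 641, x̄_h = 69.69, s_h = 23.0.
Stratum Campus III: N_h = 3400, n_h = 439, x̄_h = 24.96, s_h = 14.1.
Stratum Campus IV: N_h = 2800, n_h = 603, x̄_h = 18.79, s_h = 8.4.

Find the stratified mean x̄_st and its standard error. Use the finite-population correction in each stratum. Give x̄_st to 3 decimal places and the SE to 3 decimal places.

x̄_st ≈ 41.046, SE ≈ 0.365

x̄_st = Σ W_h x̄_h = (3600·41.72 + 4000·69.69 + 3400·24.96 + 2800·18.79)/13800 = 41.04551
V̂(x̄_st) = Σ W_h² (1 − n_h/N_h) s_h²/n_h, with W_h = N_h/N and N = 13800:
  stratum Campus I: (3600/13800)²·(1 − 157/3600)·10.7²/157 = 0.0474624
  stratum Campus II: (4000/13800)²·(1 − 641/4000)·23.0²/641 = 0.058225
  stratum Campus III: (3400/13800)²·(1 − 439/3400)·14.1²/439 = 0.0239405
  stratum Campus IV: (2800/13800)²·(1 − 603/2800)·8.4²/603 = 0.00377982
V̂(x̄_st) = 0.133408
SE(x̄_st) = √0.133408 = 0.36525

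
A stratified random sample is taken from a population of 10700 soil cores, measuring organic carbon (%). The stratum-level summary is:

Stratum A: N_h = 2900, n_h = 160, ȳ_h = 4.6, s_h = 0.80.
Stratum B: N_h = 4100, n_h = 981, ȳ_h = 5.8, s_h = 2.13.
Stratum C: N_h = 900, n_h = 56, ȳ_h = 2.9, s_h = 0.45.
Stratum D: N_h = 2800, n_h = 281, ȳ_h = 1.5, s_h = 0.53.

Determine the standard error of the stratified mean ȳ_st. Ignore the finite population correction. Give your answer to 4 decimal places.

SE(ȳ_st) ≈ 0.0327

V̂(ȳ_st) = Σ W_h² s_h²/n_h, with W_h = N_h/N and N = 10700:
  stratum A: (2900/10700)²·0.80²/160 = 0.000293825
  stratum B: (4100/10700)²·2.13²/981 = 0.000679032
  stratum C: (900/10700)²·0.45²/56 = 2.55832e-05
  stratum D: (2800/10700)²·0.53²/281 = 6.84532e-05
V̂(ȳ_st) = 0.00106689
SE(ȳ_st) = √0.00106689 = 0.0326633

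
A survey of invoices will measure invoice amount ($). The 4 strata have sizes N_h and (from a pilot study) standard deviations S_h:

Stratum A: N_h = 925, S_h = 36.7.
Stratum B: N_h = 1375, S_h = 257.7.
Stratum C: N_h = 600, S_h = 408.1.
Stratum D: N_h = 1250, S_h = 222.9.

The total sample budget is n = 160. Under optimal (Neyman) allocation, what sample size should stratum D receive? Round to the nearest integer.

Neyman allocation: n_h = n · N_h S_h / Σ N_i S_i, with n = 160.
  stratum A: N_h·S_h = 925·36.7 = 33947.50
  stratum B: N_h·S_h = 1375·257.7 = 354337.50
  stratum C: N_h·S_h = 600·408.1 = 244860.00
  stratum D: N_h·S_h = 1250·222.9 = 278625.00
Σ N_h S_h = 911770.00
n for stratum D = 160·278625.00/911770.00 = 48.894 → 49

49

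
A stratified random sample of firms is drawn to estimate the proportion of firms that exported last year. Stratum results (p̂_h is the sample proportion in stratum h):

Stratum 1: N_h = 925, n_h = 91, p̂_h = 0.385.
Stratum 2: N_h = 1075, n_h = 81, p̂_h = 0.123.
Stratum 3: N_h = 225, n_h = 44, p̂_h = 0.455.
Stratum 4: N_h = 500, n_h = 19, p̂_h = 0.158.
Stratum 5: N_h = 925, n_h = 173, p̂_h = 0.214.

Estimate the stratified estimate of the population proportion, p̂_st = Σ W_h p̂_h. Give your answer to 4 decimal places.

p̂_st ≈ 0.2377

N = 3650; stratum weights W_h = N_h/N.
p̂_st = Σ W_h p̂_h = (925·0.385 + 1075·0.123 + 225·0.455 + 500·0.158 + 925·0.214)/3650 = 0.23772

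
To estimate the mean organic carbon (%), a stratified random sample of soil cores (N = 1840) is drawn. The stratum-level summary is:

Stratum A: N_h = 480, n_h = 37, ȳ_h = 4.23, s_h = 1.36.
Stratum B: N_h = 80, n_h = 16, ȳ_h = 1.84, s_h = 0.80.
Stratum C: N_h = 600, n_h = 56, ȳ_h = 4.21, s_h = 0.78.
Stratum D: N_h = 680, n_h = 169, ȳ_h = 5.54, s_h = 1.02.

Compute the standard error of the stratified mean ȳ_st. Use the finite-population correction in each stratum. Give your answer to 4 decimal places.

SE(ȳ_st) ≈ 0.0699

V̂(ȳ_st) = Σ W_h² (1 − n_h/N_h) s_h²/n_h, with W_h = N_h/N and N = 1840:
  stratum A: (480/1840)²·(1 − 37/480)·1.36²/37 = 0.00313968
  stratum B: (80/1840)²·(1 − 16/80)·0.80²/16 = 6.04915e-05
  stratum C: (600/1840)²·(1 − 56/600)·0.78²/56 = 0.00104741
  stratum D: (680/1840)²·(1 − 169/680)·1.02²/169 = 0.000631841
V̂(ȳ_st) = 0.00487942
SE(ȳ_st) = √0.00487942 = 0.0698528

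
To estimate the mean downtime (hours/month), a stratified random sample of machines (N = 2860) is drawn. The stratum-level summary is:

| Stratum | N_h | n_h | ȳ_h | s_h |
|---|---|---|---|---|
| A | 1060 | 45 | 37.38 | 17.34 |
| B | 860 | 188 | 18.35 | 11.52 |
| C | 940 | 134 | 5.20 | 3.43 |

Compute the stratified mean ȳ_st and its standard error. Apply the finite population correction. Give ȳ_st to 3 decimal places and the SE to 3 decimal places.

ȳ_st = Σ W_h ȳ_h = (1060·37.38 + 860·18.35 + 940·5.20)/2860 = 21.08105
V̂(ȳ_st) = Σ W_h² (1 − n_h/N_h) s_h²/n_h, with W_h = N_h/N and N = 2860:
  stratum A: (1060/2860)²·(1 − 45/1060)·17.34²/45 = 0.878872
  stratum B: (860/2860)²·(1 − 188/860)·11.52²/188 = 0.049875
  stratum C: (940/2860)²·(1 − 134/940)·3.43²/134 = 0.00813232
V̂(ȳ_st) = 0.936879
SE(ȳ_st) = √0.936879 = 0.967925

ȳ_st ≈ 21.081, SE ≈ 0.968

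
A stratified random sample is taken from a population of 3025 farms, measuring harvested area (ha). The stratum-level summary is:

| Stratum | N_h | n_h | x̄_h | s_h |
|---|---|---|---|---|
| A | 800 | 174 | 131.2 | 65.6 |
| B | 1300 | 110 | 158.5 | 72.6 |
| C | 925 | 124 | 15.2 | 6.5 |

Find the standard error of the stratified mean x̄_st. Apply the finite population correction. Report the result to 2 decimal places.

SE(x̄_st) ≈ 3.08

V̂(x̄_st) = Σ W_h² (1 − n_h/N_h) s_h²/n_h, with W_h = N_h/N and N = 3025:
  stratum A: (800/3025)²·(1 − 174/800)·65.6²/174 = 1.35354
  stratum B: (1300/3025)²·(1 − 110/1300)·72.6²/110 = 8.10065
  stratum C: (925/3025)²·(1 − 124/925)·6.5²/124 = 0.0275885
V̂(x̄_st) = 9.48179
SE(x̄_st) = √9.48179 = 3.07925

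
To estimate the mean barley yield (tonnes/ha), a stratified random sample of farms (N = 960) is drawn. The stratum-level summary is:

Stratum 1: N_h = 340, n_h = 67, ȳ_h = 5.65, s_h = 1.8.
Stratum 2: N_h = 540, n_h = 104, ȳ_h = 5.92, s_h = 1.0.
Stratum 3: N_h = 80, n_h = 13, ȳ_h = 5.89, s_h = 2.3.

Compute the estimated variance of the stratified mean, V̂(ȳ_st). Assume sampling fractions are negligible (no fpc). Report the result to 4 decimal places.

V̂(ȳ_st) = Σ W_h² s_h²/n_h, with W_h = N_h/N and N = 960:
  stratum 1: (340/960)²·1.8²/67 = 0.00606576
  stratum 2: (540/960)²·1.0²/104 = 0.00304237
  stratum 3: (80/960)²·2.3²/13 = 0.00282585
V̂(ȳ_st) = 0.011934

V̂(ȳ_st) ≈ 0.0119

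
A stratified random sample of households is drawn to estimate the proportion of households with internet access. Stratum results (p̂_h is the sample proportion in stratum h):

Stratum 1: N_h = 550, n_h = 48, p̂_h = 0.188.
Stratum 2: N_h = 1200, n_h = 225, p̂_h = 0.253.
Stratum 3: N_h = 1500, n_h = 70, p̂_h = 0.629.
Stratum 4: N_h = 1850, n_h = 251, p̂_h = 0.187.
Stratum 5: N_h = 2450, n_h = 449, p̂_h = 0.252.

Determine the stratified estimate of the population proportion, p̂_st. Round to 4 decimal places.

p̂_st ≈ 0.3065

N = 7550; stratum weights W_h = N_h/N.
p̂_st = Σ W_h p̂_h = (550·0.188 + 1200·0.253 + 1500·0.629 + 1850·0.187 + 2450·0.252)/7550 = 0.30647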